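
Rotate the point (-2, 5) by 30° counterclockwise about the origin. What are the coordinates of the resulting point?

Rotation matrix for 30°: [[cos 30°, -sin 30°], [sin 30°, cos 30°]] ≈ [[0.866025, -0.500000], [0.500000, 0.866025]]
[[0.866025, -0.500000], [0.500000, 0.866025]] × [-2, 5]ᵀ ≈ [-4.2321, 3.3301]ᵀ
Result: (-4.2321, 3.3301)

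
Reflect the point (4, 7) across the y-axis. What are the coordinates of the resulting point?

Reflection across y-axis: (4, 7) → (-4, 7)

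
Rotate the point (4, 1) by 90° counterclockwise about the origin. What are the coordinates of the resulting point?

Rotation matrix for 90°: [[cos 90°, -sin 90°], [sin 90°, cos 90°]] = [[0, -1], [1, 0]]
[[0, -1], [1, 0]] × [4, 1]ᵀ = [-1, 4]ᵀ
Result: (-1, 4)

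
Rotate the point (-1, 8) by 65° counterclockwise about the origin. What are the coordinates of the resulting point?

Rotation matrix for 65°: [[cos 65°, -sin 65°], [sin 65°, cos 65°]] ≈ [[0.422618, -0.906308], [0.906308, 0.422618]]
[[0.422618, -0.906308], [0.906308, 0.422618]] × [-1, 8]ᵀ ≈ [-7.6731, 2.4746]ᵀ
Result: (-7.6731, 2.4746)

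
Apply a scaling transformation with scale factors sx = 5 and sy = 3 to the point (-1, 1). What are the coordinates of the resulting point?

Scaling matrix:
[[5, 0], [0, 3]]
Result: (-1 × 5, 1 × 3) = (-5, 3)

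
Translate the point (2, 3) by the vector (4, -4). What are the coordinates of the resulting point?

Translation by (4, -4) (homogeneous matrix [[1, 0, 4], [0, 1, -4], [0, 0, 1]]):
x' = 2 + 4 = 6
y' = 3 + -4 = -1
Result: (6, -1)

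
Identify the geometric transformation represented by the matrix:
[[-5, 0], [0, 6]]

This matrix represents: non-uniform scaling by sx = -5, sy = 6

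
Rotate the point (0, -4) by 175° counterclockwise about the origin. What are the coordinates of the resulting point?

Rotation matrix for 175°: [[cos 175°, -sin 175°], [sin 175°, cos 175°]] ≈ [[-0.996195, -0.087156], [0.087156, -0.996195]]
[[-0.996195, -0.087156], [0.087156, -0.996195]] × [0, -4]ᵀ ≈ [0.3486, 3.9848]ᵀ
Result: (0.3486, 3.9848)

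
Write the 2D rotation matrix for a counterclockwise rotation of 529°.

Rotation matrix formula: [[cos θ, -sin θ], [sin θ, cos θ]]
For θ = 529°:
cos(529°) = -0.9816
sin(529°) = 0.1908
Result: [[-0.9816, -0.1908], [0.1908, -0.9816]]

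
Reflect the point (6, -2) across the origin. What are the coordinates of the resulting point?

Reflection across origin: (6, -2) → (-6, 2)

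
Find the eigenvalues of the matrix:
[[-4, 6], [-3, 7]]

Characteristic equation: det(A - λI) = 0
λ² - (trace)λ + (det) = 0
trace = -4 + 7 = 3, det = (-4)(7) - (6)(-3) = -10
λ² - (3)λ + (-10) = 0
λ = (3 ± √((3)² - 4·(-10))) / 2 = (3 ± √49) / 2
Solving: λ = -2, 5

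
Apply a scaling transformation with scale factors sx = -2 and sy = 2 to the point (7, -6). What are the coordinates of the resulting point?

Scaling matrix:
[[-2, 0], [0, 2]]
Result: (7 × -2, -6 × 2) = (-14, -12)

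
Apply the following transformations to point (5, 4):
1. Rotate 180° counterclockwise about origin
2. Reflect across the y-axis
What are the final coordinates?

Step 1: Rotate 180° → (-5, -4)
Step 2: Reflect across y-axis → (5, -4)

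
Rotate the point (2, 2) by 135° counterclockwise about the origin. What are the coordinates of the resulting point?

Rotation matrix for 135°: [[cos 135°, -sin 135°], [sin 135°, cos 135°]] ≈ [[-0.707107, -0.707107], [0.707107, -0.707107]]
[[-0.707107, -0.707107], [0.707107, -0.707107]] × [2, 2]ᵀ ≈ [-2.8284, 0]ᵀ
Result: (-2.8284, 0)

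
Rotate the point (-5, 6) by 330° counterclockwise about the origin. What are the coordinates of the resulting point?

Rotation matrix for 330°: [[cos 330°, -sin 330°], [sin 330°, cos 330°]] ≈ [[0.866025, 0.500000], [-0.500000, 0.866025]]
[[0.866025, 0.500000], [-0.500000, 0.866025]] × [-5, 6]ᵀ ≈ [-1.3301, 7.6962]ᵀ
Result: (-1.3301, 7.6962)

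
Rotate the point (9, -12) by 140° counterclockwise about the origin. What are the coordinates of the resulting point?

Rotation matrix for 140°: [[cos 140°, -sin 140°], [sin 140°, cos 140°]] ≈ [[-0.766044, -0.642788], [0.642788, -0.766044]]
[[-0.766044, -0.642788], [0.642788, -0.766044]] × [9, -12]ᵀ ≈ [0.8191, 14.9776]ᵀ
Result: (0.8191, 14.9776)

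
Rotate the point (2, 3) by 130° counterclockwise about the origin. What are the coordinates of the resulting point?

Rotation matrix for 130°: [[cos 130°, -sin 130°], [sin 130°, cos 130°]] ≈ [[-0.642788, -0.766044], [0.766044, -0.642788]]
[[-0.642788, -0.766044], [0.766044, -0.642788]] × [2, 3]ᵀ ≈ [-3.5837, -0.3963]ᵀ
Result: (-3.5837, -0.3963)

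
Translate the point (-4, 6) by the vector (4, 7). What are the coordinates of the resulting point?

Translation by (4, 7) (homogeneous matrix [[1, 0, 4], [0, 1, 7], [0, 0, 1]]):
x' = -4 + 4 = 0
y' = 6 + 7 = 13
Result: (0, 13)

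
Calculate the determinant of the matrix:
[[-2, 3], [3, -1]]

For a 2×2 matrix [[a, b], [c, d]], det = ad - bc
det = (-2)(-1) - (3)(3) = 2 - 9 = -7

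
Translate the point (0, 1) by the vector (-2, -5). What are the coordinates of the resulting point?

Translation by (-2, -5) (homogeneous matrix [[1, 0, -2], [0, 1, -5], [0, 0, 1]]):
x' = 0 + -2 = -2
y' = 1 + -5 = -4
Result: (-2, -4)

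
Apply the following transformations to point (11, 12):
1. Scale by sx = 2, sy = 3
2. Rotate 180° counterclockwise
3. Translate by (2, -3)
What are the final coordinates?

Step 1: Scale → (22, 36)
Step 2: Rotate 180° → (-22, -36)
Step 3: Translate → (-20, -39)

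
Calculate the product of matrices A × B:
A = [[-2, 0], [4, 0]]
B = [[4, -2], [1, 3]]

Matrix multiplication:
C[0][0] = -2×4 + 0×1 = -8
C[0][1] = -2×-2 + 0×3 = 4
C[1][0] = 4×4 + 0×1 = 16
C[1][1] = 4×-2 + 0×3 = -8
Result: [[-8, 4], [16, -8]]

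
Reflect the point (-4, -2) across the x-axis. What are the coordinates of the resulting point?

Reflection across x-axis: (-4, -2) → (-4, 2)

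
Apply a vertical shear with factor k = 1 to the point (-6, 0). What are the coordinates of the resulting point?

Shear matrix for vertical shear with factor k = 1:
[[1, 0], [1, 1]]
Result: (-6, 0) → (-6, -6)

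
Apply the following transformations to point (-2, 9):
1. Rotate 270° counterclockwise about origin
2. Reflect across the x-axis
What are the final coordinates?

Step 1: Rotate 270° → (9, 2)
Step 2: Reflect across x-axis → (9, -2)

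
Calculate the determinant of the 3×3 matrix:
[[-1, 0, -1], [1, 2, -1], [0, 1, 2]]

Expansion along first row:
det = -1·det([[2,-1],[1,2]]) - 0·det([[1,-1],[0,2]]) + -1·det([[1,2],[0,1]])
    = -1·(2·2 - -1·1) - 0·(1·2 - -1·0) + -1·(1·1 - 2·0)
    = -1·5 - 0·2 + -1·1
    = -5 + 0 + -1 = -6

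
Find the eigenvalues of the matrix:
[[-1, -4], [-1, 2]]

Characteristic equation: det(A - λI) = 0
λ² - (trace)λ + (det) = 0
trace = -1 + 2 = 1, det = (-1)(2) - (-4)(-1) = -6
λ² - (1)λ + (-6) = 0
λ = (1 ± √((1)² - 4·(-6))) / 2 = (1 ± √25) / 2
Solving: λ = -2, 3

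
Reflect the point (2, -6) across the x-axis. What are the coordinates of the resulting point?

Reflection across x-axis: (2, -6) → (2, 6)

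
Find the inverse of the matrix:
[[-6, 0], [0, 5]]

For [[a,b],[c,d]], inverse = (1/det)·[[d,-b],[-c,a]]
det = (-6)(5) - (0)(0) = -30 - 0 = -30
Inverse = (1/-30)·[[5, 0], [0, -6]]
= [[-1/6, 0], [0, 1/5]]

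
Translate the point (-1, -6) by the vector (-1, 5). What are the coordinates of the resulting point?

Translation by (-1, 5) (homogeneous matrix [[1, 0, -1], [0, 1, 5], [0, 0, 1]]):
x' = -1 + -1 = -2
y' = -6 + 5 = -1
Result: (-2, -1)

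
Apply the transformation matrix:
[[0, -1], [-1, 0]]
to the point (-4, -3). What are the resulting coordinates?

Matrix multiplication:
[[0, -1], [-1, 0]] × [-4, -3]ᵀ
= [(0)(-4) + (-1)(-3), (-1)(-4) + (0)(-3)]ᵀ
= [3, 4]ᵀ
Result: (3, 4)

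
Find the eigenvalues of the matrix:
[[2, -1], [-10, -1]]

Characteristic equation: det(A - λI) = 0
λ² - (trace)λ + (det) = 0
trace = 2 + -1 = 1, det = (2)(-1) - (-1)(-10) = -12
λ² - (1)λ + (-12) = 0
λ = (1 ± √((1)² - 4·(-12))) / 2 = (1 ± √49) / 2
Solving: λ = -3, 4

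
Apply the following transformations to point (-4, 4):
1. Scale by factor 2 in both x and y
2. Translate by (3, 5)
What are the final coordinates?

Step 1: Scale (-4, 4) by 2 → (-8, 8)
Step 2: Translate by (3, 5) → (-5, 13)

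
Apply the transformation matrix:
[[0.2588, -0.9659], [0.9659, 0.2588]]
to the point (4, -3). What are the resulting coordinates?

Matrix multiplication:
[[0.2588, -0.9659], [0.9659, 0.2588]] × [4, -3]ᵀ
= [(0.2588)(4) + (-0.9659)(-3), (0.9659)(4) + (0.2588)(-3)]ᵀ
= [3.9329, 3.0872]ᵀ
Result: (3.9329, 3.0872)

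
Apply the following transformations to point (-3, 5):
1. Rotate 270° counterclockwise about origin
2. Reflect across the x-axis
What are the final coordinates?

Step 1: Rotate 270° → (5, 3)
Step 2: Reflect across x-axis → (5, -3)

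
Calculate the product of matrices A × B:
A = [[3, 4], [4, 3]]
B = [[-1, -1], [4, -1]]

Matrix multiplication:
C[0][0] = 3×-1 + 4×4 = 13
C[0][1] = 3×-1 + 4×-1 = -7
C[1][0] = 4×-1 + 3×4 = 8
C[1][1] = 4×-1 + 3×-1 = -7
Result: [[13, -7], [8, -7]]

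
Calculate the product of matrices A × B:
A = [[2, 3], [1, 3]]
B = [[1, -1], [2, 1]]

Matrix multiplication:
C[0][0] = 2×1 + 3×2 = 8
C[0][1] = 2×-1 + 3×1 = 1
C[1][0] = 1×1 + 3×2 = 7
C[1][1] = 1×-1 + 3×1 = 2
Result: [[8, 1], [7, 2]]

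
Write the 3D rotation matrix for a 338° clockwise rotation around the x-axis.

Rotation matrix for clockwise 338° around x-axis:
A clockwise rotation by 338° is a counterclockwise rotation by -338°.
cos(-338°) = 0.9272, sin(-338°) = 0.3746
Result: [[1, 0, 0], [0, 0.9272, -0.3746], [0, 0.3746, 0.9272]]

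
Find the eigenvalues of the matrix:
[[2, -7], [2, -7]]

Characteristic equation: det(A - λI) = 0
λ² - (trace)λ + (det) = 0
trace = 2 + -7 = -5, det = (2)(-7) - (-7)(2) = 0
λ² - (-5)λ + (0) = 0
λ = (-5 ± √((-5)² - 4·(0))) / 2 = (-5 ± √25) / 2
Solving: λ = -5, 0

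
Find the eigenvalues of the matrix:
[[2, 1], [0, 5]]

Characteristic equation: det(A - λI) = 0
λ² - (trace)λ + (det) = 0
trace = 2 + 5 = 7, det = (2)(5) - (1)(0) = 10
λ² - (7)λ + (10) = 0
λ = (7 ± √((7)² - 4·(10))) / 2 = (7 ± √9) / 2
Solving: λ = 2, 5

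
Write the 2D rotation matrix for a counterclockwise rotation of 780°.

Rotation matrix formula: [[cos θ, -sin θ], [sin θ, cos θ]]
For θ = 780°:
cos(780°) = 1/2
sin(780°) = √3/2
Result: [[1/2, -√3/2], [√3/2, 1/2]]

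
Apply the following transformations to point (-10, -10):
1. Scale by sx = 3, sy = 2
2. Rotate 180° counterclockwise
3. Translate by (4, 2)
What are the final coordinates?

Step 1: Scale → (-30, -20)
Step 2: Rotate 180° → (30, 20)
Step 3: Translate → (34, 22)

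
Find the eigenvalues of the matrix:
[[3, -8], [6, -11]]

Characteristic equation: det(A - λI) = 0
λ² - (trace)λ + (det) = 0
trace = 3 + -11 = -8, det = (3)(-11) - (-8)(6) = 15
λ² - (-8)λ + (15) = 0
λ = (-8 ± √((-8)² - 4·(15))) / 2 = (-8 ± √4) / 2
Solving: λ = -5, -3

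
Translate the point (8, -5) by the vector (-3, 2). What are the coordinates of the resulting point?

Translation by (-3, 2) (homogeneous matrix [[1, 0, -3], [0, 1, 2], [0, 0, 1]]):
x' = 8 + -3 = 5
y' = -5 + 2 = -3
Result: (5, -3)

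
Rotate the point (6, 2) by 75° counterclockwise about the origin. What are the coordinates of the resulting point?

Rotation matrix for 75°: [[cos 75°, -sin 75°], [sin 75°, cos 75°]] ≈ [[0.258819, -0.965926], [0.965926, 0.258819]]
[[0.258819, -0.965926], [0.965926, 0.258819]] × [6, 2]ᵀ ≈ [-0.3789, 6.3132]ᵀ
Result: (-0.3789, 6.3132)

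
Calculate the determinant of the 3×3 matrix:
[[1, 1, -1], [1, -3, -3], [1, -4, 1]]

Expansion along first row:
det = 1·det([[-3,-3],[-4,1]]) - 1·det([[1,-3],[1,1]]) + -1·det([[1,-3],[1,-4]])
    = 1·(-3·1 - -3·-4) - 1·(1·1 - -3·1) + -1·(1·-4 - -3·1)
    = 1·-15 - 1·4 + -1·-1
    = -15 + -4 + 1 = -18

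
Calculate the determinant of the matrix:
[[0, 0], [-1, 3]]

For a 2×2 matrix [[a, b], [c, d]], det = ad - bc
det = (0)(3) - (0)(-1) = 0 - 0 = 0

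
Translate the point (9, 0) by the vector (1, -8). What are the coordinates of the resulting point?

Translation by (1, -8) (homogeneous matrix [[1, 0, 1], [0, 1, -8], [0, 0, 1]]):
x' = 9 + 1 = 10
y' = 0 + -8 = -8
Result: (10, -8)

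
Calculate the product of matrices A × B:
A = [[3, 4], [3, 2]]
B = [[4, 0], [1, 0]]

Matrix multiplication:
C[0][0] = 3×4 + 4×1 = 16
C[0][1] = 3×0 + 4×0 = 0
C[1][0] = 3×4 + 2×1 = 14
C[1][1] = 3×0 + 2×0 = 0
Result: [[16, 0], [14, 0]]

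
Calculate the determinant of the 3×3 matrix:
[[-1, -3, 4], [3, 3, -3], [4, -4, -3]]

Expansion along first row:
det = -1·det([[3,-3],[-4,-3]]) - -3·det([[3,-3],[4,-3]]) + 4·det([[3,3],[4,-4]])
    = -1·(3·-3 - -3·-4) - -3·(3·-3 - -3·4) + 4·(3·-4 - 3·4)
    = -1·-21 - -3·3 + 4·-24
    = 21 + 9 + -96 = -66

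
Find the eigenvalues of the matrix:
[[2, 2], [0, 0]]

Characteristic equation: det(A - λI) = 0
λ² - (trace)λ + (det) = 0
trace = 2 + 0 = 2, det = (2)(0) - (2)(0) = 0
λ² - (2)λ + (0) = 0
λ = (2 ± √((2)² - 4·(0))) / 2 = (2 ± √4) / 2
Solving: λ = 0, 2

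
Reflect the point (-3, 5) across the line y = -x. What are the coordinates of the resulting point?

Reflection across line y = -x: (-3, 5) → (-5, 3)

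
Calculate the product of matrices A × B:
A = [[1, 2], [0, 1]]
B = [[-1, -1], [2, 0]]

Matrix multiplication:
C[0][0] = 1×-1 + 2×2 = 3
C[0][1] = 1×-1 + 2×0 = -1
C[1][0] = 0×-1 + 1×2 = 2
C[1][1] = 0×-1 + 1×0 = 0
Result: [[3, -1], [2, 0]]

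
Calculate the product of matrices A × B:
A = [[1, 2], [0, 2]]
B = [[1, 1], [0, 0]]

Matrix multiplication:
C[0][0] = 1×1 + 2×0 = 1
C[0][1] = 1×1 + 2×0 = 1
C[1][0] = 0×1 + 2×0 = 0
C[1][1] = 0×1 + 2×0 = 0
Result: [[1, 1], [0, 0]]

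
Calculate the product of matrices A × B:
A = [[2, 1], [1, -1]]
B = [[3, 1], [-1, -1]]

Matrix multiplication:
C[0][0] = 2×3 + 1×-1 = 5
C[0][1] = 2×1 + 1×-1 = 1
C[1][0] = 1×3 + -1×-1 = 4
C[1][1] = 1×1 + -1×-1 = 2
Result: [[5, 1], [4, 2]]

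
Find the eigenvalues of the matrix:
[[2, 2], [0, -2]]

Characteristic equation: det(A - λI) = 0
λ² - (trace)λ + (det) = 0
trace = 2 + -2 = 0, det = (2)(-2) - (2)(0) = -4
λ² - (0)λ + (-4) = 0
λ = (0 ± √((0)² - 4·(-4))) / 2 = (0 ± √16) / 2
Solving: λ = -2, 2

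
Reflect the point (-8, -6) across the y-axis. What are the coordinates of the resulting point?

Reflection across y-axis: (-8, -6) → (8, -6)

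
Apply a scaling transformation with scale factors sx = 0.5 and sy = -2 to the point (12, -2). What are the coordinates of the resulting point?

Scaling matrix:
[[0.50, 0], [0, -2]]
Result: (12 × 0.5, -2 × -2) = (6, 4)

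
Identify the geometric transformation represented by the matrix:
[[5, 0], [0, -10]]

This matrix represents: non-uniform scaling by sx = 5, sy = -10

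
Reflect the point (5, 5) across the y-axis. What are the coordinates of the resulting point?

Reflection across y-axis: (5, 5) → (-5, 5)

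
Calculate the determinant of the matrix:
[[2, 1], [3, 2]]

For a 2×2 matrix [[a, b], [c, d]], det = ad - bc
det = (2)(2) - (1)(3) = 4 - 3 = 1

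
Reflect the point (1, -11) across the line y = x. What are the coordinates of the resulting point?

Reflection across line y = x: (1, -11) → (-11, 1)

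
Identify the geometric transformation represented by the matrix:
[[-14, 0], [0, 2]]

This matrix represents: non-uniform scaling by sx = -14, sy = 2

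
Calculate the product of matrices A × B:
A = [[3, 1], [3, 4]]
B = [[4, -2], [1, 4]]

Matrix multiplication:
C[0][0] = 3×4 + 1×1 = 13
C[0][1] = 3×-2 + 1×4 = -2
C[1][0] = 3×4 + 4×1 = 16
C[1][1] = 3×-2 + 4×4 = 10
Result: [[13, -2], [16, 10]]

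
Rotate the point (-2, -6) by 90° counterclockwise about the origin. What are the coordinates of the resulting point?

Rotation matrix for 90°: [[cos 90°, -sin 90°], [sin 90°, cos 90°]] = [[0, -1], [1, 0]]
[[0, -1], [1, 0]] × [-2, -6]ᵀ = [6, -2]ᵀ
Result: (6, -2)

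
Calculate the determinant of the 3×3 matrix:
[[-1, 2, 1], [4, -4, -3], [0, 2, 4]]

Expansion along first row:
det = -1·det([[-4,-3],[2,4]]) - 2·det([[4,-3],[0,4]]) + 1·det([[4,-4],[0,2]])
    = -1·(-4·4 - -3·2) - 2·(4·4 - -3·0) + 1·(4·2 - -4·0)
    = -1·-10 - 2·16 + 1·8
    = 10 + -32 + 8 = -14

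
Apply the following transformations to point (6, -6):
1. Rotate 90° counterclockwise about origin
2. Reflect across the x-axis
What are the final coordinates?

Step 1: Rotate 90° → (6, 6)
Step 2: Reflect across x-axis → (6, -6)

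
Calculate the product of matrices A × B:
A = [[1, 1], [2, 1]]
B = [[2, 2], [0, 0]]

Matrix multiplication:
C[0][0] = 1×2 + 1×0 = 2
C[0][1] = 1×2 + 1×0 = 2
C[1][0] = 2×2 + 1×0 = 4
C[1][1] = 2×2 + 1×0 = 4
Result: [[2, 2], [4, 4]]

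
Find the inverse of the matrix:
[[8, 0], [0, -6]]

For [[a,b],[c,d]], inverse = (1/det)·[[d,-b],[-c,a]]
det = (8)(-6) - (0)(0) = -48 - 0 = -48
Inverse = (1/-48)·[[-6, 0], [0, 8]]
= [[1/8, 0], [0, -1/6]]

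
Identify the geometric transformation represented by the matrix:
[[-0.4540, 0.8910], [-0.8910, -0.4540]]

This matrix represents: rotation by 243° counterclockwise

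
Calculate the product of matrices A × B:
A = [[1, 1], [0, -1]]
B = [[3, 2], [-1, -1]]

Matrix multiplication:
C[0][0] = 1×3 + 1×-1 = 2
C[0][1] = 1×2 + 1×-1 = 1
C[1][0] = 0×3 + -1×-1 = 1
C[1][1] = 0×2 + -1×-1 = 1
Result: [[2, 1], [1, 1]]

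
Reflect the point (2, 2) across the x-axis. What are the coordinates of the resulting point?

Reflection across x-axis: (2, 2) → (2, -2)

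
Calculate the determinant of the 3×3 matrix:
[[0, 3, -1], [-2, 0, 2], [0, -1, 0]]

Expansion along first row:
det = 0·det([[0,2],[-1,0]]) - 3·det([[-2,2],[0,0]]) + -1·det([[-2,0],[0,-1]])
    = 0·(0·0 - 2·-1) - 3·(-2·0 - 2·0) + -1·(-2·-1 - 0·0)
    = 0·2 - 3·0 + -1·2
    = 0 + 0 + -2 = -2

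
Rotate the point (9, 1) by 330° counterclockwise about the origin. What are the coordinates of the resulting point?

Rotation matrix for 330°: [[cos 330°, -sin 330°], [sin 330°, cos 330°]] ≈ [[0.866025, 0.500000], [-0.500000, 0.866025]]
[[0.866025, 0.500000], [-0.500000, 0.866025]] × [9, 1]ᵀ ≈ [8.2942, -3.6340]ᵀ
Result: (8.2942, -3.6340)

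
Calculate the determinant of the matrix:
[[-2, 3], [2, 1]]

For a 2×2 matrix [[a, b], [c, d]], det = ad - bc
det = (-2)(1) - (3)(2) = -2 - 6 = -8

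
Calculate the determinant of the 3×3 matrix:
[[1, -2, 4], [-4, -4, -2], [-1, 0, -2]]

Expansion along first row:
det = 1·det([[-4,-2],[0,-2]]) - -2·det([[-4,-2],[-1,-2]]) + 4·det([[-4,-4],[-1,0]])
    = 1·(-4·-2 - -2·0) - -2·(-4·-2 - -2·-1) + 4·(-4·0 - -4·-1)
    = 1·8 - -2·6 + 4·-4
    = 8 + 12 + -16 = 4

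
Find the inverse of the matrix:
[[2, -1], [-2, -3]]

For [[a,b],[c,d]], inverse = (1/det)·[[d,-b],[-c,a]]
det = (2)(-3) - (-1)(-2) = -6 - 2 = -8
Inverse = (1/-8)·[[-3, 1], [2, 2]]
= [[3/8, -1/8], [-1/4, -1/4]]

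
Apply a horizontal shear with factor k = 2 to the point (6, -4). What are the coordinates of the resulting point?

Shear matrix for horizontal shear with factor k = 2:
[[1, 2], [0, 1]]
Result: (6, -4) → (-2, -4)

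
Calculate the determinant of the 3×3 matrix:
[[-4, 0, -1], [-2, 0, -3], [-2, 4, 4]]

Expansion along first row:
det = -4·det([[0,-3],[4,4]]) - 0·det([[-2,-3],[-2,4]]) + -1·det([[-2,0],[-2,4]])
    = -4·(0·4 - -3·4) - 0·(-2·4 - -3·-2) + -1·(-2·4 - 0·-2)
    = -4·12 - 0·-14 + -1·-8
    = -48 + 0 + 8 = -40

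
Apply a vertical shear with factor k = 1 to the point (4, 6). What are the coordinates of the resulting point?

Shear matrix for vertical shear with factor k = 1:
[[1, 0], [1, 1]]
Result: (4, 6) → (4, 10)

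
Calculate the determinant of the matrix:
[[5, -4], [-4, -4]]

For a 2×2 matrix [[a, b], [c, d]], det = ad - bc
det = (5)(-4) - (-4)(-4) = -20 - 16 = -36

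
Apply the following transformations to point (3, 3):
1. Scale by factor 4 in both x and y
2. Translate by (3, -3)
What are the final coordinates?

Step 1: Scale (3, 3) by 4 → (12, 12)
Step 2: Translate by (3, -3) → (15, 9)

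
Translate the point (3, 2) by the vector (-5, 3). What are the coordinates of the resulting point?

Translation by (-5, 3) (homogeneous matrix [[1, 0, -5], [0, 1, 3], [0, 0, 1]]):
x' = 3 + -5 = -2
y' = 2 + 3 = 5
Result: (-2, 5)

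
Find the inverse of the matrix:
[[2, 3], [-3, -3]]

For [[a,b],[c,d]], inverse = (1/det)·[[d,-b],[-c,a]]
det = (2)(-3) - (3)(-3) = -6 - -9 = 3
Inverse = (1/3)·[[-3, -3], [3, 2]]
= [[-1, -1], [1, 2/3]]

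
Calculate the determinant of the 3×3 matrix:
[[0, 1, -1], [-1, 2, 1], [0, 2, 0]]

Expansion along first row:
det = 0·det([[2,1],[2,0]]) - 1·det([[-1,1],[0,0]]) + -1·det([[-1,2],[0,2]])
    = 0·(2·0 - 1·2) - 1·(-1·0 - 1·0) + -1·(-1·2 - 2·0)
    = 0·-2 - 1·0 + -1·-2
    = 0 + 0 + 2 = 2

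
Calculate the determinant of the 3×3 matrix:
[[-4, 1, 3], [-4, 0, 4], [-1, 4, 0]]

Expansion along first row:
det = -4·det([[0,4],[4,0]]) - 1·det([[-4,4],[-1,0]]) + 3·det([[-4,0],[-1,4]])
    = -4·(0·0 - 4·4) - 1·(-4·0 - 4·-1) + 3·(-4·4 - 0·-1)
    = -4·-16 - 1·4 + 3·-16
    = 64 + -4 + -48 = 12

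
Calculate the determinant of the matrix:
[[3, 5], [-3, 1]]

For a 2×2 matrix [[a, b], [c, d]], det = ad - bc
det = (3)(1) - (5)(-3) = 3 - -15 = 18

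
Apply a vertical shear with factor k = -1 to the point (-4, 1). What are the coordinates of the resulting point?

Shear matrix for vertical shear with factor k = -1:
[[1, 0], [-1, 1]]
Result: (-4, 1) → (-4, 5)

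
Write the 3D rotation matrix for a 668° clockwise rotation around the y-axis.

Rotation matrix for clockwise 668° around y-axis:
A clockwise rotation by 668° is a counterclockwise rotation by -668°.
cos(-668°) = 0.6157, sin(-668°) = 0.7880
Result: [[0.6157, 0, 0.7880], [0, 1, 0], [-0.7880, 0, 0.6157]]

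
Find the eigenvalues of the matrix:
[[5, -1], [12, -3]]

Characteristic equation: det(A - λI) = 0
λ² - (trace)λ + (det) = 0
trace = 5 + -3 = 2, det = (5)(-3) - (-1)(12) = -3
λ² - (2)λ + (-3) = 0
λ = (2 ± √((2)² - 4·(-3))) / 2 = (2 ± √16) / 2
Solving: λ = -1, 3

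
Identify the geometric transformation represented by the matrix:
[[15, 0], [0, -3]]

This matrix represents: non-uniform scaling by sx = 15, sy = -3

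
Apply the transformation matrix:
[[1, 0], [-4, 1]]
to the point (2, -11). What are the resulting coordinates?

Matrix multiplication:
[[1, 0], [-4, 1]] × [2, -11]ᵀ
= [(1)(2) + (0)(-11), (-4)(2) + (1)(-11)]ᵀ
= [2, -19]ᵀ
Result: (2, -19)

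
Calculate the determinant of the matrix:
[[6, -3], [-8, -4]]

For a 2×2 matrix [[a, b], [c, d]], det = ad - bc
det = (6)(-4) - (-3)(-8) = -24 - 24 = -48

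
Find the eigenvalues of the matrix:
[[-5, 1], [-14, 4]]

Characteristic equation: det(A - λI) = 0
λ² - (trace)λ + (det) = 0
trace = -5 + 4 = -1, det = (-5)(4) - (1)(-14) = -6
λ² - (-1)λ + (-6) = 0
λ = (-1 ± √((-1)² - 4·(-6))) / 2 = (-1 ± √25) / 2
Solving: λ = -3, 2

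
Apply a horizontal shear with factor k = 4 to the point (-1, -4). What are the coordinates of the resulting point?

Shear matrix for horizontal shear with factor k = 4:
[[1, 4], [0, 1]]
Result: (-1, -4) → (-17, -4)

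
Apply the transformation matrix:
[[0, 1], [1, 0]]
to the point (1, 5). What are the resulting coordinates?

Matrix multiplication:
[[0, 1], [1, 0]] × [1, 5]ᵀ
= [(0)(1) + (1)(5), (1)(1) + (0)(5)]ᵀ
= [5, 1]ᵀ
Result: (5, 1)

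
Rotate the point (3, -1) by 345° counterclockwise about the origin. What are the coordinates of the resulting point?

Rotation matrix for 345°: [[cos 345°, -sin 345°], [sin 345°, cos 345°]] ≈ [[0.965926, 0.258819], [-0.258819, 0.965926]]
[[0.965926, 0.258819], [-0.258819, 0.965926]] × [3, -1]ᵀ ≈ [2.6390, -1.7424]ᵀ
Result: (2.6390, -1.7424)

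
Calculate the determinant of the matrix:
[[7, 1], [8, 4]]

For a 2×2 matrix [[a, b], [c, d]], det = ad - bc
det = (7)(4) - (1)(8) = 28 - 8 = 20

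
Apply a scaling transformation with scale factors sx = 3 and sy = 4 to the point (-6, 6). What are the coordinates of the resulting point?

Scaling matrix:
[[3, 0], [0, 4]]
Result: (-6 × 3, 6 × 4) = (-18, 24)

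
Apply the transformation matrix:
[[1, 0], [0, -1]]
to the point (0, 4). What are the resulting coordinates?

Matrix multiplication:
[[1, 0], [0, -1]] × [0, 4]ᵀ
= [(1)(0) + (0)(4), (0)(0) + (-1)(4)]ᵀ
= [0, -4]ᵀ
Result: (0, -4)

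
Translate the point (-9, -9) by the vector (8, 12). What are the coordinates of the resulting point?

Translation by (8, 12) (homogeneous matrix [[1, 0, 8], [0, 1, 12], [0, 0, 1]]):
x' = -9 + 8 = -1
y' = -9 + 12 = 3
Result: (-1, 3)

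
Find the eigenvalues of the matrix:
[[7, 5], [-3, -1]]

Characteristic equation: det(A - λI) = 0
λ² - (trace)λ + (det) = 0
trace = 7 + -1 = 6, det = (7)(-1) - (5)(-3) = 8
λ² - (6)λ + (8) = 0
λ = (6 ± √((6)² - 4·(8))) / 2 = (6 ± √4) / 2
Solving: λ = 2, 4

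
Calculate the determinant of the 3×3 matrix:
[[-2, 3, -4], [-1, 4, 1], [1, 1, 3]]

Expansion along first row:
det = -2·det([[4,1],[1,3]]) - 3·det([[-1,1],[1,3]]) + -4·det([[-1,4],[1,1]])
    = -2·(4·3 - 1·1) - 3·(-1·3 - 1·1) + -4·(-1·1 - 4·1)
    = -2·11 - 3·-4 + -4·-5
    = -22 + 12 + 20 = 10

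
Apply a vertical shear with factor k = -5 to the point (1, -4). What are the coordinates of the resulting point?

Shear matrix for vertical shear with factor k = -5:
[[1, 0], [-5, 1]]
Result: (1, -4) → (1, -9)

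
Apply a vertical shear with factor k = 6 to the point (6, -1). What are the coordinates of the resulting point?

Shear matrix for vertical shear with factor k = 6:
[[1, 0], [6, 1]]
Result: (6, -1) → (6, 35)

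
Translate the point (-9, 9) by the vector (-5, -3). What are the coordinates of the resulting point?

Translation by (-5, -3) (homogeneous matrix [[1, 0, -5], [0, 1, -3], [0, 0, 1]]):
x' = -9 + -5 = -14
y' = 9 + -3 = 6
Result: (-14, 6)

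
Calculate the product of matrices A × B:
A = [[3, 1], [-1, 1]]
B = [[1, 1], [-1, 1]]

Matrix multiplication:
C[0][0] = 3×1 + 1×-1 = 2
C[0][1] = 3×1 + 1×1 = 4
C[1][0] = -1×1 + 1×-1 = -2
C[1][1] = -1×1 + 1×1 = 0
Result: [[2, 4], [-2, 0]]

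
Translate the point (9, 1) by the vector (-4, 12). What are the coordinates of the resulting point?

Translation by (-4, 12) (homogeneous matrix [[1, 0, -4], [0, 1, 12], [0, 0, 1]]):
x' = 9 + -4 = 5
y' = 1 + 12 = 13
Result: (5, 13)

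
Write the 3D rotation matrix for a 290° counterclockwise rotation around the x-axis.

Rotation matrix for counterclockwise 290° around x-axis:
cos(290°) = 0.3420, sin(290°) = -0.9397
Result: [[1, 0, 0], [0, 0.3420, 0.9397], [0, -0.9397, 0.3420]]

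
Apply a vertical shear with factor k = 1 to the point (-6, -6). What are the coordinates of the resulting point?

Shear matrix for vertical shear with factor k = 1:
[[1, 0], [1, 1]]
Result: (-6, -6) → (-6, -12)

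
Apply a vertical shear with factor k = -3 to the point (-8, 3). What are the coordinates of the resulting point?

Shear matrix for vertical shear with factor k = -3:
[[1, 0], [-3, 1]]
Result: (-8, 3) → (-8, 27)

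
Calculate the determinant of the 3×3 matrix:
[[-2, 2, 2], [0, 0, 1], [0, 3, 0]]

Expansion along first row:
det = -2·det([[0,1],[3,0]]) - 2·det([[0,1],[0,0]]) + 2·det([[0,0],[0,3]])
    = -2·(0·0 - 1·3) - 2·(0·0 - 1·0) + 2·(0·3 - 0·0)
    = -2·-3 - 2·0 + 2·0
    = 6 + 0 + 0 = 6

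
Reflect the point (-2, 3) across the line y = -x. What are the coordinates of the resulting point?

Reflection across line y = -x: (-2, 3) → (-3, 2)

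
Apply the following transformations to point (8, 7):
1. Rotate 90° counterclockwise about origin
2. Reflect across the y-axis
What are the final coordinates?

Step 1: Rotate 90° → (-7, 8)
Step 2: Reflect across y-axis → (7, 8)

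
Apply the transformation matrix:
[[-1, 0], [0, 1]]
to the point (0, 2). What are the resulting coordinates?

Matrix multiplication:
[[-1, 0], [0, 1]] × [0, 2]ᵀ
= [(-1)(0) + (0)(2), (0)(0) + (1)(2)]ᵀ
= [0, 2]ᵀ
Result: (0, 2)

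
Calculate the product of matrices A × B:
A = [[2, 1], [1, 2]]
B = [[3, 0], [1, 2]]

Matrix multiplication:
C[0][0] = 2×3 + 1×1 = 7
C[0][1] = 2×0 + 1×2 = 2
C[1][0] = 1×3 + 2×1 = 5
C[1][1] = 1×0 + 2×2 = 4
Result: [[7, 2], [5, 4]]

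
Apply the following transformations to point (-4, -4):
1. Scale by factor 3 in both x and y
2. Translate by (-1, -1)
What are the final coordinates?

Step 1: Scale (-4, -4) by 3 → (-12, -12)
Step 2: Translate by (-1, -1) → (-13, -13)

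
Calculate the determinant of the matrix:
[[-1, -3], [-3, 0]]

For a 2×2 matrix [[a, b], [c, d]], det = ad - bc
det = (-1)(0) - (-3)(-3) = 0 - 9 = -9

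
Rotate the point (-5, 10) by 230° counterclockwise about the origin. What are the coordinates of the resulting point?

Rotation matrix for 230°: [[cos 230°, -sin 230°], [sin 230°, cos 230°]] ≈ [[-0.642788, 0.766044], [-0.766044, -0.642788]]
[[-0.642788, 0.766044], [-0.766044, -0.642788]] × [-5, 10]ᵀ ≈ [10.8744, -2.5977]ᵀ
Result: (10.8744, -2.5977)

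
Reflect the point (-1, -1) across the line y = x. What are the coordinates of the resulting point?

Reflection across line y = x: (-1, -1) → (-1, -1)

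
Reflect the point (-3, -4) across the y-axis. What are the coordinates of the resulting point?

Reflection across y-axis: (-3, -4) → (3, -4)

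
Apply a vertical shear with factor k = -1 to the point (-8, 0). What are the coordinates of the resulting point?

Shear matrix for vertical shear with factor k = -1:
[[1, 0], [-1, 1]]
Result: (-8, 0) → (-8, 8)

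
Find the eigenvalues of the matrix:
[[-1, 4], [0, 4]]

Characteristic equation: det(A - λI) = 0
λ² - (trace)λ + (det) = 0
trace = -1 + 4 = 3, det = (-1)(4) - (4)(0) = -4
λ² - (3)λ + (-4) = 0
λ = (3 ± √((3)² - 4·(-4))) / 2 = (3 ± √25) / 2
Solving: λ = -1, 4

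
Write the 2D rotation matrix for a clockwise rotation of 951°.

Rotation matrix formula: [[cos θ, -sin θ], [sin θ, cos θ]]
A clockwise rotation by 951° is equivalent to a counterclockwise rotation by -951°.
For θ = -951°:
cos(-951°) = -0.6293
sin(-951°) = 0.7771
Result: [[-0.6293, -0.7771], [0.7771, -0.6293]]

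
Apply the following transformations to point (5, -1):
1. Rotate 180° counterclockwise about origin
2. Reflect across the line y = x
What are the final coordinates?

Step 1: Rotate 180° → (-5, 1)
Step 2: Reflect across line y = x → (1, -5)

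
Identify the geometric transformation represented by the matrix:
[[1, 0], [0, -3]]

This matrix represents: non-uniform scaling by sx = 1, sy = -3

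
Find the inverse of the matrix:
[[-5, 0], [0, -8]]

For [[a,b],[c,d]], inverse = (1/det)·[[d,-b],[-c,a]]
det = (-5)(-8) - (0)(0) = 40 - 0 = 40
Inverse = (1/40)·[[-8, 0], [0, -5]]
= [[-1/5, 0], [0, -1/8]]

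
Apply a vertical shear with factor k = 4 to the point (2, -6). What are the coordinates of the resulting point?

Shear matrix for vertical shear with factor k = 4:
[[1, 0], [4, 1]]
Result: (2, -6) → (2, 2)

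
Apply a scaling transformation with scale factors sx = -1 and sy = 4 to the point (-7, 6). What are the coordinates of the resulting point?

Scaling matrix:
[[-1, 0], [0, 4]]
Result: (-7 × -1, 6 × 4) = (7, 24)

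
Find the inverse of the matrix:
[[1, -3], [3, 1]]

For [[a,b],[c,d]], inverse = (1/det)·[[d,-b],[-c,a]]
det = (1)(1) - (-3)(3) = 1 - -9 = 10
Inverse = (1/10)·[[1, 3], [-3, 1]]
= [[1/10, 3/10], [-3/10, 1/10]]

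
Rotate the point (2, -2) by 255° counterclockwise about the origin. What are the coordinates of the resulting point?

Rotation matrix for 255°: [[cos 255°, -sin 255°], [sin 255°, cos 255°]] ≈ [[-0.258819, 0.965926], [-0.965926, -0.258819]]
[[-0.258819, 0.965926], [-0.965926, -0.258819]] × [2, -2]ᵀ ≈ [-2.4495, -1.4142]ᵀ
Result: (-2.4495, -1.4142)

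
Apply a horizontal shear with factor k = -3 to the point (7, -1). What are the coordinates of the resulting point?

Shear matrix for horizontal shear with factor k = -3:
[[1, -3], [0, 1]]
Result: (7, -1) → (10, -1)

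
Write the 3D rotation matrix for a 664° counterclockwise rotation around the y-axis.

Rotation matrix for counterclockwise 664° around y-axis:
cos(664°) = 0.5592, sin(664°) = -0.8290
Result: [[0.5592, 0, -0.8290], [0, 1, 0], [0.8290, 0, 0.5592]]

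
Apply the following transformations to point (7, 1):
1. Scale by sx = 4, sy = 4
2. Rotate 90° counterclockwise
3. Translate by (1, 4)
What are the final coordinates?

Step 1: Scale → (28, 4)
Step 2: Rotate 90° → (-4, 28)
Step 3: Translate → (-3, 32)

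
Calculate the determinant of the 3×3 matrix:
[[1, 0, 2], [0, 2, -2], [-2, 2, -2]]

Expansion along first row:
det = 1·det([[2,-2],[2,-2]]) - 0·det([[0,-2],[-2,-2]]) + 2·det([[0,2],[-2,2]])
    = 1·(2·-2 - -2·2) - 0·(0·-2 - -2·-2) + 2·(0·2 - 2·-2)
    = 1·0 - 0·-4 + 2·4
    = 0 + 0 + 8 = 8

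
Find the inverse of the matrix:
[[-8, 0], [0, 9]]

For [[a,b],[c,d]], inverse = (1/det)·[[d,-b],[-c,a]]
det = (-8)(9) - (0)(0) = -72 - 0 = -72
Inverse = (1/-72)·[[9, 0], [0, -8]]
= [[-1/8, 0], [0, 1/9]]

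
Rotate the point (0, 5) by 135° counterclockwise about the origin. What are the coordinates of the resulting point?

Rotation matrix for 135°: [[cos 135°, -sin 135°], [sin 135°, cos 135°]] ≈ [[-0.707107, -0.707107], [0.707107, -0.707107]]
[[-0.707107, -0.707107], [0.707107, -0.707107]] × [0, 5]ᵀ ≈ [-3.5355, -3.5355]ᵀ
Result: (-3.5355, -3.5355)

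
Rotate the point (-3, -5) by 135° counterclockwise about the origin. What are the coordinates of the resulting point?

Rotation matrix for 135°: [[cos 135°, -sin 135°], [sin 135°, cos 135°]] ≈ [[-0.707107, -0.707107], [0.707107, -0.707107]]
[[-0.707107, -0.707107], [0.707107, -0.707107]] × [-3, -5]ᵀ ≈ [5.6569, 1.4142]ᵀ
Result: (5.6569, 1.4142)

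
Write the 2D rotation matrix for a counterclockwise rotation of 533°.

Rotation matrix formula: [[cos θ, -sin θ], [sin θ, cos θ]]
For θ = 533°:
cos(533°) = -0.9925
sin(533°) = 0.1219
Result: [[-0.9925, -0.1219], [0.1219, -0.9925]]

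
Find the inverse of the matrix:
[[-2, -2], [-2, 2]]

For [[a,b],[c,d]], inverse = (1/det)·[[d,-b],[-c,a]]
det = (-2)(2) - (-2)(-2) = -4 - 4 = -8
Inverse = (1/-8)·[[2, 2], [2, -2]]
= [[-1/4, -1/4], [-1/4, 1/4]]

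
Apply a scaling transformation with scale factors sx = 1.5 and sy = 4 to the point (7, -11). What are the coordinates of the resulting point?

Scaling matrix:
[[1.50, 0], [0, 4]]
Result: (7 × 1.5, -11 × 4) = (10.5, -44)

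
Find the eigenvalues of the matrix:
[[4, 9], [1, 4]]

Characteristic equation: det(A - λI) = 0
λ² - (trace)λ + (det) = 0
trace = 4 + 4 = 8, det = (4)(4) - (9)(1) = 7
λ² - (8)λ + (7) = 0
λ = (8 ± √((8)² - 4·(7))) / 2 = (8 ± √36) / 2
Solving: λ = 1, 7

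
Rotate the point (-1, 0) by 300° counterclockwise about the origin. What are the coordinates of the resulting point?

Rotation matrix for 300°: [[cos 300°, -sin 300°], [sin 300°, cos 300°]] ≈ [[0.500000, 0.866025], [-0.866025, 0.500000]]
[[0.500000, 0.866025], [-0.866025, 0.500000]] × [-1, 0]ᵀ ≈ [-0.5000, 0.8660]ᵀ
Result: (-0.5000, 0.8660)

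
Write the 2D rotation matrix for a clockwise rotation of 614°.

Rotation matrix formula: [[cos θ, -sin θ], [sin θ, cos θ]]
A clockwise rotation by 614° is equivalent to a counterclockwise rotation by -614°.
For θ = -614°:
cos(-614°) = -0.2756
sin(-614°) = 0.9613
Result: [[-0.2756, -0.9613], [0.9613, -0.2756]]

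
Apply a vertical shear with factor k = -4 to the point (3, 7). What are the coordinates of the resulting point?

Shear matrix for vertical shear with factor k = -4:
[[1, 0], [-4, 1]]
Result: (3, 7) → (3, -5)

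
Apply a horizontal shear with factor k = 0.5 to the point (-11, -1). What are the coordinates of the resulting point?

Shear matrix for horizontal shear with factor k = 0.5:
[[1, 0.50], [0, 1]]
Result: (-11, -1) → (-11.5, -1)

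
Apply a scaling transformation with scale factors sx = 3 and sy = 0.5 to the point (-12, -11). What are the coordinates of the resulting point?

Scaling matrix:
[[3, 0], [0, 0.50]]
Result: (-12 × 3, -11 × 0.5) = (-36, -5.5)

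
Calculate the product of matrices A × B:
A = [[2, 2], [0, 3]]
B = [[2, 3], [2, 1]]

Matrix multiplication:
C[0][0] = 2×2 + 2×2 = 8
C[0][1] = 2×3 + 2×1 = 8
C[1][0] = 0×2 + 3×2 = 6
C[1][1] = 0×3 + 3×1 = 3
Result: [[8, 8], [6, 3]]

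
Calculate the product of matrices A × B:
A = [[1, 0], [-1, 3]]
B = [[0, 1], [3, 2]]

Matrix multiplication:
C[0][0] = 1×0 + 0×3 = 0
C[0][1] = 1×1 + 0×2 = 1
C[1][0] = -1×0 + 3×3 = 9
C[1][1] = -1×1 + 3×2 = 5
Result: [[0, 1], [9, 5]]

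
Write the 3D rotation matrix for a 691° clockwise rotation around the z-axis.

Rotation matrix for clockwise 691° around z-axis:
A clockwise rotation by 691° is a counterclockwise rotation by -691°.
cos(-691°) = 0.8746, sin(-691°) = 0.4848
Result: [[0.8746, -0.4848, 0], [0.4848, 0.8746, 0], [0, 0, 1]]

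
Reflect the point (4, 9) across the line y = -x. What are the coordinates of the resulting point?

Reflection across line y = -x: (4, 9) → (-9, -4)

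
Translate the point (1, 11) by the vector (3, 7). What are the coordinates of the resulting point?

Translation by (3, 7) (homogeneous matrix [[1, 0, 3], [0, 1, 7], [0, 0, 1]]):
x' = 1 + 3 = 4
y' = 11 + 7 = 18
Result: (4, 18)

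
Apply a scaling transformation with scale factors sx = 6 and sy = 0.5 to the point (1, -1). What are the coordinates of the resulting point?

Scaling matrix:
[[6, 0], [0, 0.50]]
Result: (1 × 6, -1 × 0.5) = (6, -0.5)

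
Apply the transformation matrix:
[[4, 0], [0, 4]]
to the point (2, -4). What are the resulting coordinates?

Matrix multiplication:
[[4, 0], [0, 4]] × [2, -4]ᵀ
= [(4)(2) + (0)(-4), (0)(2) + (4)(-4)]ᵀ
= [8, -16]ᵀ
Result: (8, -16)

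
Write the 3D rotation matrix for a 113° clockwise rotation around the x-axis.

Rotation matrix for clockwise 113° around x-axis:
A clockwise rotation by 113° is a counterclockwise rotation by -113°.
cos(-113°) = -0.3907, sin(-113°) = -0.9205
Result: [[1, 0, 0], [0, -0.3907, 0.9205], [0, -0.9205, -0.3907]]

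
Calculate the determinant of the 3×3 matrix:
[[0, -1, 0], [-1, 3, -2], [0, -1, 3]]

Expansion along first row:
det = 0·det([[3,-2],[-1,3]]) - -1·det([[-1,-2],[0,3]]) + 0·det([[-1,3],[0,-1]])
    = 0·(3·3 - -2·-1) - -1·(-1·3 - -2·0) + 0·(-1·-1 - 3·0)
    = 0·7 - -1·-3 + 0·1
    = 0 + -3 + 0 = -3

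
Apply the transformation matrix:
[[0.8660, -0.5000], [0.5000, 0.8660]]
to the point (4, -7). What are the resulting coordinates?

Matrix multiplication:
[[0.8660, -0.5000], [0.5000, 0.8660]] × [4, -7]ᵀ
= [(0.8660)(4) + (-0.5000)(-7), (0.5000)(4) + (0.8660)(-7)]ᵀ
= [6.9640, -4.0620]ᵀ
Result: (6.9640, -4.0620)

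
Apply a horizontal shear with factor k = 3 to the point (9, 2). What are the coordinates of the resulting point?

Shear matrix for horizontal shear with factor k = 3:
[[1, 3], [0, 1]]
Result: (9, 2) → (15, 2)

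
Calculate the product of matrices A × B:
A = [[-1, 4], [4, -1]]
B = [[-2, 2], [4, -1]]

Matrix multiplication:
C[0][0] = -1×-2 + 4×4 = 18
C[0][1] = -1×2 + 4×-1 = -6
C[1][0] = 4×-2 + -1×4 = -12
C[1][1] = 4×2 + -1×-1 = 9
Result: [[18, -6], [-12, 9]]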